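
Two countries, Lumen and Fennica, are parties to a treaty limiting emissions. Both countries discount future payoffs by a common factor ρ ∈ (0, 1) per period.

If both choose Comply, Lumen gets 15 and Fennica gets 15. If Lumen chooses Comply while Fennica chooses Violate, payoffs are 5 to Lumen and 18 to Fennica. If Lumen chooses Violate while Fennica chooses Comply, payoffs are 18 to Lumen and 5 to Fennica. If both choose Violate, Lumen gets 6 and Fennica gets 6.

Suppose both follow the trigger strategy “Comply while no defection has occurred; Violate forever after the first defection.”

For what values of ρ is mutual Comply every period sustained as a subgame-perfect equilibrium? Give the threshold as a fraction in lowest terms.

1/4

Under grim trigger the critical discount factor is (T−C)/(T−P) with T = 18, C = 15, P = 6.
ρ* = (18−15)/(18−6) = 3/12 = 1/4.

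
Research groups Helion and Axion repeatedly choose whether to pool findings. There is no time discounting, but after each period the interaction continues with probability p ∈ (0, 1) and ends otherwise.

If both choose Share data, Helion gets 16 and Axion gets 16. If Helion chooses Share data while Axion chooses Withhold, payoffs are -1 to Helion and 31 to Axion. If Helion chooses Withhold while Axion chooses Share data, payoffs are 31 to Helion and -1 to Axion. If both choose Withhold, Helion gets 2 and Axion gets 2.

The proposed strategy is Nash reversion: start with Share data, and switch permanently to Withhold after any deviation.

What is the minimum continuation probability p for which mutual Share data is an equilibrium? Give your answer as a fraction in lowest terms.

15/29

Expected cooperation value is 16 + p·16 + p²·16 + … = 16/(1−p); deviation gives 31 + p·2/(1−p).
16 ≥ 31(1−p) + 2p ⇒ 29p ≥ 15 ⇒ p ≥ 15/29.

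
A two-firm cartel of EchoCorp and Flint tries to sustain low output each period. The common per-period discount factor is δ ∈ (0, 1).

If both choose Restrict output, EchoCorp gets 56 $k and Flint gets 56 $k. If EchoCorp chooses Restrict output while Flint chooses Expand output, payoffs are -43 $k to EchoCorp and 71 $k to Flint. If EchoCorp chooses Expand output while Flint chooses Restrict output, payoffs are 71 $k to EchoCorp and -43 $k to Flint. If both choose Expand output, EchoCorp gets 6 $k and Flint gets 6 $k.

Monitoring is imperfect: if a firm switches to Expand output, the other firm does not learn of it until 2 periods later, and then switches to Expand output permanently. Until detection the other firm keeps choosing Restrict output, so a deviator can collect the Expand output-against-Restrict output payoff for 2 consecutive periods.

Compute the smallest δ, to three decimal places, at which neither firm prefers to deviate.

Deviating for the 2 undetected periods gains 71−56 = 15 per period over cooperation, then loses 56−6 = 50 per period forever once punishment starts.
Gain: 15(1 + δ + … + δ^1); loss: 50·δ^2/(1−δ).
No profitable deviation ⇔ 15(1−δ^2) ≤ 50·δ^2, i.e. δ^2 ≥ 15/(15+50) = 3/13.
Hence δ ≥ (3/13)^(1/2) ≈ 0.480.

0.480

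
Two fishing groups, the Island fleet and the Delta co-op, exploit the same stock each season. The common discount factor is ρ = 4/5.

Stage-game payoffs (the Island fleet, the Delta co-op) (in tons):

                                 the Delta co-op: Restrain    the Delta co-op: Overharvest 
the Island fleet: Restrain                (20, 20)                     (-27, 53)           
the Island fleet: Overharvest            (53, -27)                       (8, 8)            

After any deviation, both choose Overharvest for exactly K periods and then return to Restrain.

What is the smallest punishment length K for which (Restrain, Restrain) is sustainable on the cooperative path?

6

No profitable deviation requires (20−8)(ρ+…+ρ^K) ≥ 53−20, i.e. ρ+…+ρ^K ≥ 11/4 ≈ 2.7500.
With ρ = 4/5, the partial sums are K=1: 0.8000, K=2: 1.4400, K=3: 1.9520, K=4: 2.3616, K=5: 2.6893, K=6: 2.9514.
K = 6 is the first length at which the sum reaches 2.7500.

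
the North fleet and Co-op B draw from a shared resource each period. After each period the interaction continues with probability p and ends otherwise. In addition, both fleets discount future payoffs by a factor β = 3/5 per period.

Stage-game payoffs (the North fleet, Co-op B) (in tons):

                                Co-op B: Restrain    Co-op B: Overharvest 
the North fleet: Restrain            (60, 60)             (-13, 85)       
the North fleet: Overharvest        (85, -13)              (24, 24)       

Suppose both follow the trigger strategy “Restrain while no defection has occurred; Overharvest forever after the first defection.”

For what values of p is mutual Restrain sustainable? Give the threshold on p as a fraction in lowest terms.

125/183

With continuation probability p and discount β, the effective per-period discount factor is βp.
Grim-trigger IC: βp ≥ (85−60)/(85−24) = 25/61.
So p ≥ (25/61)/(3/5) = 125/183.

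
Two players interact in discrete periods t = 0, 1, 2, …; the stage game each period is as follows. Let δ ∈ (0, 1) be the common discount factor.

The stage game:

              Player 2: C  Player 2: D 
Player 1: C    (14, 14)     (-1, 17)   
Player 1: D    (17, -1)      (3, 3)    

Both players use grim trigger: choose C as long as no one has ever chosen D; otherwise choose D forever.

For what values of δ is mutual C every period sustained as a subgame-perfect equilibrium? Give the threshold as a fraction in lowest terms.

3/14

Cooperation forever yields 14 each period: 14/(1−δ).
Deviating yields 17 once, then 3 forever: 17 + 3δ/(1−δ).
No profitable deviation requires 14/(1−δ) ≥ 17 + 3δ/(1−δ).
Multiplying by (1−δ): 14 ≥ 17(1−δ) + 3δ = 17 − 14δ.
So 14δ ≥ 3, i.e. δ ≥ 3/14.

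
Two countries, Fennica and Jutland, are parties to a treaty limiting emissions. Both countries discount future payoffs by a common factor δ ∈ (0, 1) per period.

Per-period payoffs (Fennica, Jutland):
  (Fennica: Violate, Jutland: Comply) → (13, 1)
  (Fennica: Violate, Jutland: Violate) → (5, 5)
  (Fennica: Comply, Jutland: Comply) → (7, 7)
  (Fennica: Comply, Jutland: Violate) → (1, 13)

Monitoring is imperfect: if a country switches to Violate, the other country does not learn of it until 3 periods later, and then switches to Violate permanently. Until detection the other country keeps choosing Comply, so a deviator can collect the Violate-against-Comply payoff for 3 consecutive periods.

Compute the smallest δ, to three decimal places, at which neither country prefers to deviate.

A deviator earns 13 for 3 periods, then 5 forever; cooperating earns 7 forever. Multiplying the IC by (1−δ):
7 ≥ 13(1−δ^3) + 5δ^3, so 8·δ^3 ≥ 6 and δ^3 ≥ 3/4.
δ ≥ (3/4)^(1/3) ≈ 0.909.

0.909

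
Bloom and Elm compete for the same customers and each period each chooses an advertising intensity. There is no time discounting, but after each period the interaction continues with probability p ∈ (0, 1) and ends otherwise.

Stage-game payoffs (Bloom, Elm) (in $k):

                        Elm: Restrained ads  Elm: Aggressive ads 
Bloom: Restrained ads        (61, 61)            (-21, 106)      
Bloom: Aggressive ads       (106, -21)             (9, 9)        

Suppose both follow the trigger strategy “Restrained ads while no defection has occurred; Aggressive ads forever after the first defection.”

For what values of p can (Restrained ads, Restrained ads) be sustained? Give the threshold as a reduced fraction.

45/97

Expected cooperation value is 61 + p·61 + p²·61 + … = 61/(1−p); deviation gives 106 + p·9/(1−p).
61 ≥ 106(1−p) + 9p ⇒ 97p ≥ 45 ⇒ p ≥ 45/97.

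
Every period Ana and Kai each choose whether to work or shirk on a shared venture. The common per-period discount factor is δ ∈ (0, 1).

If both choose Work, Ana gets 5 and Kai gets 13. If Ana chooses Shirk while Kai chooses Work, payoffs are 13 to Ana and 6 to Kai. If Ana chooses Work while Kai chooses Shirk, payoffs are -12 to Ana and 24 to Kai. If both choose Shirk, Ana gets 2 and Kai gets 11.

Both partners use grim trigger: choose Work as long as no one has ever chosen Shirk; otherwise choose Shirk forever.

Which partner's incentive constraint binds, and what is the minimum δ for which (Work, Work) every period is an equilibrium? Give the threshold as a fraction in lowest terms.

Kai; δ ≥ 11/13

For Ana: deviation gain 13−5 = 8, per-period punishment loss 5−2 = 3. IC gives δ ≥ 8/11.
For Kai: gain 11, loss 2 per period, so δ ≥ 11/13.
The tighter constraint is Kai's, so cooperation needs δ ≥ 11/13.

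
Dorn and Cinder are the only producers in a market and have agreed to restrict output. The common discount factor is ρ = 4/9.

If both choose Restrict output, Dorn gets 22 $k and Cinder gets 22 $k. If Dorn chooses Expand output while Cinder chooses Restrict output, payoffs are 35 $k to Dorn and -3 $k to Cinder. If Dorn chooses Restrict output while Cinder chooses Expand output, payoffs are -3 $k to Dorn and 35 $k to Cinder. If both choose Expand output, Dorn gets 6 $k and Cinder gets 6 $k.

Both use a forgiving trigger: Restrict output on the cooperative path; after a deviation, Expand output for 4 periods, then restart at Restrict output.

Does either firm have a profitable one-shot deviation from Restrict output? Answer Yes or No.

Yes

Comparing payoff streams over the 5 periods until play realigns: cooperate → 22(1+ρ+…+ρ^4); deviate → 35 + 6(ρ+…+ρ^4).
Cooperation is sustained iff (22−6)(ρ+…+ρ^4) ≥ 35−22.
ρ+…+ρ^4 = 4/9·(1−(4/9)^4)/(1−4/9) = 0.7688, and (35−22)/(22−6) = 0.8125.
0.7688 < 0.8125, so cooperation is not sustainable.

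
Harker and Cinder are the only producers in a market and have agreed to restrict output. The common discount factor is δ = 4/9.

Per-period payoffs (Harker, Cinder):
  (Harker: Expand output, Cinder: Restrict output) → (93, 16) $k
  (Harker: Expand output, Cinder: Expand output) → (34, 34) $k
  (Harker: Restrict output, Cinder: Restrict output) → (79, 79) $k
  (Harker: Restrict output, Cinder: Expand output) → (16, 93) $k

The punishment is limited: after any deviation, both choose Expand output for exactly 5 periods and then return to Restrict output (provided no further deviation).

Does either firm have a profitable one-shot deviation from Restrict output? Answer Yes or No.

No

IC: δ+…+δ^5 ≥ (93−79)/(79−34) = 14/45.
At δ = 4/9: partial sum = 0.7861 ≥ 0.3111. Cooperation sustainable.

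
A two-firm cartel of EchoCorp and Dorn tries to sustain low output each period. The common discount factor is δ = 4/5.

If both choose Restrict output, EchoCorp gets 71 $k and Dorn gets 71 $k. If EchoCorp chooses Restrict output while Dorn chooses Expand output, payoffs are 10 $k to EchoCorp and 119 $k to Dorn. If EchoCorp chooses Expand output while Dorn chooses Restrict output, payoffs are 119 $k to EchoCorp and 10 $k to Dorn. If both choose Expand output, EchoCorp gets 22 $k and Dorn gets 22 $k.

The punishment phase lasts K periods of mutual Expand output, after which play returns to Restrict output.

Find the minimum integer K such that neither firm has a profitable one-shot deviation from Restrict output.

IC: δ(1−δ^K)/(1−δ) ≥ (119−71)/(71−22) = 48/49.
With δ = 4/5: need 1 − δ^K ≥ 48/49·(1−4/5)/(4/5), i.e. δ^K ≤ 0.7551.
Since (4/5)^1 = 0.8000 and (4/5)^2 = 0.6400, the smallest such K is 2.

2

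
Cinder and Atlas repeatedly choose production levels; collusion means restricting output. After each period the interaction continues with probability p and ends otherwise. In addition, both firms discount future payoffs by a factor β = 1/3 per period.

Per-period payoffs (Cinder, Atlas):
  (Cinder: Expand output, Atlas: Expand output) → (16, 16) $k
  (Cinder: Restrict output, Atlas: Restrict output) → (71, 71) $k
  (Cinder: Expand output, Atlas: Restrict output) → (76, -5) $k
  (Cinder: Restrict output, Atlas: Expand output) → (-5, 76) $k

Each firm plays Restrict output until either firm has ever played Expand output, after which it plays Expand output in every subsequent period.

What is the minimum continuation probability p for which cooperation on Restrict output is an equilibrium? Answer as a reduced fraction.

With continuation probability p and discount β, the effective per-period discount factor is βp.
Grim-trigger IC: βp ≥ (76−71)/(76−16) = 1/12.
So p ≥ (1/12)/(1/3) = 1/4.

1/4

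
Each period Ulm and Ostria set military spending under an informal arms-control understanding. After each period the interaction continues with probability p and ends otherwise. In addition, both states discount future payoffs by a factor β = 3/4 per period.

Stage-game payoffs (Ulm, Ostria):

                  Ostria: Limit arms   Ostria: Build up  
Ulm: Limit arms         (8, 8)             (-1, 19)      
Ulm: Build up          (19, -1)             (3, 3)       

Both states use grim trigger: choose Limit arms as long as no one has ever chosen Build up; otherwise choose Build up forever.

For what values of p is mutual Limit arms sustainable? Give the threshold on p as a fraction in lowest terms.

Expected continuation weight on next period's payoff is β·p = 3/4·p, which plays the role of the discount factor.
Cooperation requires 3/4·p ≥ (19−8)/(19−3) = 11/16, hence p ≥ 11/12.

11/12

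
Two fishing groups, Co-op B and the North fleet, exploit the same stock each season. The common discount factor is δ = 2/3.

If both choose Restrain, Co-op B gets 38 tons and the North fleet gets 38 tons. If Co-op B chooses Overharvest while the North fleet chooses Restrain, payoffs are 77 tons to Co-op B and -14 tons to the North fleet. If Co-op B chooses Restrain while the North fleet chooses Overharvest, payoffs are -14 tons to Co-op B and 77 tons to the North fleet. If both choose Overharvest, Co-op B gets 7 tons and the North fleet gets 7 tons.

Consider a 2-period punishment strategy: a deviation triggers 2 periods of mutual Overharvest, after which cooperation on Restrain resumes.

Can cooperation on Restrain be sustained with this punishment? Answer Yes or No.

IC: δ+…+δ^2 ≥ (77−38)/(38−7) = 39/31.
At δ = 2/3: partial sum = 1.1111 < 1.2581. Cooperation not sustainable.

No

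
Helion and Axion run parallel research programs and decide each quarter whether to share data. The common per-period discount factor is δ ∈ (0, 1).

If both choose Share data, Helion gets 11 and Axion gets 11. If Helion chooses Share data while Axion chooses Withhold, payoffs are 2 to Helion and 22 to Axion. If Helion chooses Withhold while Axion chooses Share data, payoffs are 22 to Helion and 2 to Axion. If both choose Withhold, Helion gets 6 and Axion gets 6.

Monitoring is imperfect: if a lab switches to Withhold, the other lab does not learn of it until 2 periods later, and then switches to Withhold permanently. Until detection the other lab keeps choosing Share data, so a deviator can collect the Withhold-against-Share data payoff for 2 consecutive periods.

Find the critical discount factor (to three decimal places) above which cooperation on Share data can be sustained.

The best deviation is to choose Withhold for all 2 undetected periods, earning 22 each, then 6 forever once detected.
Deviation value: 22(1−δ^2)/(1−δ) + 6δ^2/(1−δ); cooperation value: 11/(1−δ).
IC: 11 ≥ 22(1−δ^2) + 6δ^2 = 22 − 16δ^2.
So δ^2 ≥ 11/16, giving δ ≥ (11/16)^(1/2) ≈ 0.829.

0.829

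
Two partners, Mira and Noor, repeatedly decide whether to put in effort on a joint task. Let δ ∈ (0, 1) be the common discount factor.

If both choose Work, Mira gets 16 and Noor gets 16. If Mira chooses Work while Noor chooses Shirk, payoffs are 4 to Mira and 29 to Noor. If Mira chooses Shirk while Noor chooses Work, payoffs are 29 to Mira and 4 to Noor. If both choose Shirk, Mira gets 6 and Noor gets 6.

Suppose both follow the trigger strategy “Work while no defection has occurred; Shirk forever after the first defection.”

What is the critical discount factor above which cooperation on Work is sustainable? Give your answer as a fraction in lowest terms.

Under grim trigger the critical discount factor is (T−C)/(T−P) with T = 29, C = 16, P = 6.
δ* = (29−16)/(29−6) = 13/23.

13/23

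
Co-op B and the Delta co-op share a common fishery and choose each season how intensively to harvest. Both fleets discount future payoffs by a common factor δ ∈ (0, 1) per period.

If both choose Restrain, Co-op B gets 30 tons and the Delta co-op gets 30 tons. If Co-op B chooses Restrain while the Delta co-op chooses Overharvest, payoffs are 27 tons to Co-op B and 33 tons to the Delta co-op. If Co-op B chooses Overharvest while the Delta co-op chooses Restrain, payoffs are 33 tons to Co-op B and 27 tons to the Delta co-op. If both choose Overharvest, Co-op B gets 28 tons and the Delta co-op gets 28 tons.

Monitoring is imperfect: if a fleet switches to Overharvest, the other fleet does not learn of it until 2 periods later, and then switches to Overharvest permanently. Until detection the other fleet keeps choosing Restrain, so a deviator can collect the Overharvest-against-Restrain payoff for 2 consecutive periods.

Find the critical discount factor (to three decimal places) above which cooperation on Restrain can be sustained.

0.775

Deviating for the 2 undetected periods gains 33−30 = 3 per period over cooperation, then loses 30−28 = 2 per period forever once punishment starts.
Gain: 3(1 + δ + … + δ^1); loss: 2·δ^2/(1−δ).
No profitable deviation ⇔ 3(1−δ^2) ≤ 2·δ^2, i.e. δ^2 ≥ 3/(3+2) = 3/5.
Hence δ ≥ (3/5)^(1/2) ≈ 0.775.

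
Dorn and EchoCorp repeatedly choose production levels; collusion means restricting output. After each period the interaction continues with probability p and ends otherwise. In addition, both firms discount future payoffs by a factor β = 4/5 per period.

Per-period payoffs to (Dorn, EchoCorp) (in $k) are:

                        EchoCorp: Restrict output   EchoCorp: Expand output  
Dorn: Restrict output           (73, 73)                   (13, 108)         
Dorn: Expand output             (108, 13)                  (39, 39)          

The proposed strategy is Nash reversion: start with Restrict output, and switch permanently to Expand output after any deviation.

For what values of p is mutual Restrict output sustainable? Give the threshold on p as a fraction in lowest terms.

175/276

With continuation probability p and discount β, the effective per-period discount factor is βp.
Grim-trigger IC: βp ≥ (108−73)/(108−39) = 35/69.
So p ≥ (35/69)/(4/5) = 175/276.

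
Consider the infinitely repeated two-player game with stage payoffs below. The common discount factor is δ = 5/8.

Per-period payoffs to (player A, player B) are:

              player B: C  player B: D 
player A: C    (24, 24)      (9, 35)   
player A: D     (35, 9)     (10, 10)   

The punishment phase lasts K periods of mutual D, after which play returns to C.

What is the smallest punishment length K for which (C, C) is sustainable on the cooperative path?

Need Σ_{k=1}^{K} δ^k ≥ (35−24)/(24−10) = 0.7857 at δ = 5/8.
At K = 1 the sum is 0.6250 < 0.7857; at K = 2 it is 1.0156 ≥ 0.7857.
So the minimum punishment length is K = 2.

2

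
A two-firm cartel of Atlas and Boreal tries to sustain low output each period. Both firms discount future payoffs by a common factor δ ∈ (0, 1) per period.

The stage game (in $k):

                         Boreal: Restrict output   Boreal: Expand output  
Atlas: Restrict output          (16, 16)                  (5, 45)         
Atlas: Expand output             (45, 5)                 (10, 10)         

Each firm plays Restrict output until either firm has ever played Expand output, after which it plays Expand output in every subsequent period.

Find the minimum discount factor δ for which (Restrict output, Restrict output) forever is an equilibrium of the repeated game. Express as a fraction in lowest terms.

16/(1−δ) ≥ 45 + 10δ/(1−δ)
16 ≥ 45 − 35δ
δ ≥ 29/35.

29/35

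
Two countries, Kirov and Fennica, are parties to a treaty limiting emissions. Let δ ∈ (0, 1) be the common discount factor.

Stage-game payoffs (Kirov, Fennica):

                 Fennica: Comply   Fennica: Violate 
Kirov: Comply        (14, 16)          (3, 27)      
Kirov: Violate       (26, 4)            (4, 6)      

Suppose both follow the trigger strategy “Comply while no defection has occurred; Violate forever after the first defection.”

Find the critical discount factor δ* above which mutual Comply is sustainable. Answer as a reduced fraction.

Kirov: cooperation gives 14 each period; deviation gives 26 once then 4 forever.
  14/(1−δ) ≥ 26 + 4δ/(1−δ) ⇒ δ ≥ 12/22 = 6/11.
Fennica: cooperation gives 16 each period; deviation gives 27 once then 6 forever.
  δ ≥ 11/21.
Both must hold, so the binding constraint is Kirov's: δ ≥ 6/11.

6/11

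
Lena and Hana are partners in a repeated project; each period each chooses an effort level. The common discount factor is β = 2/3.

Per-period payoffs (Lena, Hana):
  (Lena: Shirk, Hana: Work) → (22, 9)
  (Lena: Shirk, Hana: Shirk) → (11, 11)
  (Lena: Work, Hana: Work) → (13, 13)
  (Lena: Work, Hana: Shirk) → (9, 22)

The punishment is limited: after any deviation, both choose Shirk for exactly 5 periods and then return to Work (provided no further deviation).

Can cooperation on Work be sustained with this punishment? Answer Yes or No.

Comparing payoff streams over the 6 periods until play realigns: cooperate → 13(1+β+…+β^5); deviate → 22 + 11(β+…+β^5).
Cooperation is sustained iff (13−11)(β+…+β^5) ≥ 22−13.
β+…+β^5 = 2/3·(1−(2/3)^5)/(1−2/3) = 1.7366, and (22−13)/(13−11) = 4.5000.
1.7366 < 4.5000, so cooperation is not sustainable.

No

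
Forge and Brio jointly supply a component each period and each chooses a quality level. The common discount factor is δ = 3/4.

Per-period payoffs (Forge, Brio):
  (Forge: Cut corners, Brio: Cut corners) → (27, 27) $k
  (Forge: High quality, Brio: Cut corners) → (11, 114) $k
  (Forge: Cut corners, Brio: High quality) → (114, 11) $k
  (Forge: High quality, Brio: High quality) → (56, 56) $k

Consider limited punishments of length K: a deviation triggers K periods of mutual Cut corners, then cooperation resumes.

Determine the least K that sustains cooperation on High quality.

IC: δ(1−δ^K)/(1−δ) ≥ (114−56)/(56−27) = 2.
With δ = 3/4: need 1 − δ^K ≥ 2·(1−3/4)/(3/4), i.e. δ^K ≤ 0.3333.
Since (3/4)^3 = 0.4219 and (3/4)^4 = 0.3164, the smallest such K is 4.

4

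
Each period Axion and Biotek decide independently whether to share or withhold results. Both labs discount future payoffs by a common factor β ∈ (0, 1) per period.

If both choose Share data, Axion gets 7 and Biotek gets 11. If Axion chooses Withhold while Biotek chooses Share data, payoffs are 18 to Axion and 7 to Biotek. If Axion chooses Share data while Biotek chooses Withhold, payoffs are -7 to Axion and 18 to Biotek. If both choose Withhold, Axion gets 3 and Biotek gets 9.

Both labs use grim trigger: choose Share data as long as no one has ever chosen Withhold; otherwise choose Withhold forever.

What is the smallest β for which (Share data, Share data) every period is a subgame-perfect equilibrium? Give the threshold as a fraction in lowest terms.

Axion's threshold: (18−7)/(18−3) = 11/15.
Biotek's threshold: (18−11)/(18−9) = 7/9.
11/15 < 7/9, so Biotek binds and β* = 7/9.

7/9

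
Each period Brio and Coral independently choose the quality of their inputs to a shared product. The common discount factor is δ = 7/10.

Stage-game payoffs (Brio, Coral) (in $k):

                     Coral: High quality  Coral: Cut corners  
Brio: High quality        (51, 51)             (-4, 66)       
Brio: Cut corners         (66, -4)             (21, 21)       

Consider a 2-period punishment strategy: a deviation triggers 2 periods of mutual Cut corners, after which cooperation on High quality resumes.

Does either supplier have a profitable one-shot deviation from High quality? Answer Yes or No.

No

A one-shot deviation gives 66 now, then 21 for 2 periods, then back to 51.
Gain from deviating: (66−51) today; loss: (51−21) in each of the next 2 periods.
No-deviation condition: (51−21)(δ+…+δ^2) ≥ 66−51, i.e. δ+…+δ^2 ≥ 1/2.
At δ = 7/10: δ+…+δ^2 = 1.1900 ≥ 0.5000.
So cooperation is sustainable.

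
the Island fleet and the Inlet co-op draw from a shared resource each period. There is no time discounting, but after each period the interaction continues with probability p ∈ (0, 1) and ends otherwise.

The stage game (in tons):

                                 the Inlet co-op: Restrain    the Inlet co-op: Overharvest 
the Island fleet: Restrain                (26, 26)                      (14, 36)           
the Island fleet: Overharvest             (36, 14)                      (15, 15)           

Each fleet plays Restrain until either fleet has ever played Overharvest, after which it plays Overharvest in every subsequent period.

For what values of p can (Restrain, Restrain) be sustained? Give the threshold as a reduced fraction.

With no time discounting, the continuation probability p plays the role of the discount factor.
Grim-trigger IC: 26/(1−p) ≥ 36 + 15p/(1−p) ⇒ p ≥ (36−26)/(36−15) = 10/21.

10/21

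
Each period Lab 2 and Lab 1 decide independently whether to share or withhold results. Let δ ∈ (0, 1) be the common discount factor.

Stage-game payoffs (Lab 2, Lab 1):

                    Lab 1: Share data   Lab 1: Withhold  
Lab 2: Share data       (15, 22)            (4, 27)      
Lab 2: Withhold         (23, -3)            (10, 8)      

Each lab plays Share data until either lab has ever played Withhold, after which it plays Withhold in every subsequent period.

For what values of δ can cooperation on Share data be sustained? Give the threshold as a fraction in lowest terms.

8/13

For Lab 2: deviation gain 23−15 = 8, per-period punishment loss 15−10 = 5. IC gives δ ≥ 8/13.
For Lab 1: gain 5, loss 14 per period, so δ ≥ 5/19.
The tighter constraint is Lab 2's, so cooperation needs δ ≥ 8/13.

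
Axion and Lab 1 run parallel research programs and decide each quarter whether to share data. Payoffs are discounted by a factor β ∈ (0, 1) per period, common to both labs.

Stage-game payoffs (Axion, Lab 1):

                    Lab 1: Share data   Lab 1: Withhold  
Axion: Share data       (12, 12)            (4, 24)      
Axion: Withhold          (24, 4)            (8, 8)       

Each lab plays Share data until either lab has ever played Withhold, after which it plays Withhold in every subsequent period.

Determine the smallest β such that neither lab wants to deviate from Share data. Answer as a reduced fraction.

Cooperation forever yields 12 each period: 12/(1−β).
Deviating yields 24 once, then 8 forever: 24 + 8β/(1−β).
No profitable deviation requires 12/(1−β) ≥ 24 + 8β/(1−β).
Multiplying by (1−β): 12 ≥ 24(1−β) + 8β = 24 − 16β.
So 16β ≥ 12, i.e. β ≥ 12/16 = 3/4.

3/4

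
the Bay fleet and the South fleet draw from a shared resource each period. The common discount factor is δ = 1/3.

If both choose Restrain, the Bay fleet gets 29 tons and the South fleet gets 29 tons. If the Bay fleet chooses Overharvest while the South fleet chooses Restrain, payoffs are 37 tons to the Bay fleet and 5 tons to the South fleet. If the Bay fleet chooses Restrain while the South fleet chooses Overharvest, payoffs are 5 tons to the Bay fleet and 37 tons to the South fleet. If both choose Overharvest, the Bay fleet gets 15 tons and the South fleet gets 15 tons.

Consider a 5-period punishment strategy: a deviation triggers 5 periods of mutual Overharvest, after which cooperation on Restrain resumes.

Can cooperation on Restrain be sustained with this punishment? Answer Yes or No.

No

Comparing payoff streams over the 6 periods until play realigns: cooperate → 29(1+δ+…+δ^5); deviate → 37 + 15(δ+…+δ^5).
Cooperation is sustained iff (29−15)(δ+…+δ^5) ≥ 37−29.
δ+…+δ^5 = 1/3·(1−(1/3)^5)/(1−1/3) = 0.4979, and (37−29)/(29−15) = 0.5714.
0.4979 < 0.5714, so cooperation is not sustainable.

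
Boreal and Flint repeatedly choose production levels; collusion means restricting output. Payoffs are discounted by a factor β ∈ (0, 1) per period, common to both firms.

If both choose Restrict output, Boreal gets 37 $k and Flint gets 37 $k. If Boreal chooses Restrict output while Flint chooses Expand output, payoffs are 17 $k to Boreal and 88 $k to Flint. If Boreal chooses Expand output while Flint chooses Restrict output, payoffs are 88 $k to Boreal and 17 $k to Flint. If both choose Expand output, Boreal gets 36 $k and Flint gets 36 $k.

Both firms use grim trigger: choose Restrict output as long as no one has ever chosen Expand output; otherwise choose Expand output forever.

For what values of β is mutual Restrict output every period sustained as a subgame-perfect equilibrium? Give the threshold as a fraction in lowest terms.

One-period gain from deviating is 88 − 37 = 51. The loss is 37 − 36 = 1 in every subsequent period, with present value 1·β/(1−β).
Deviation is unprofitable when 1·β/(1−β) ≥ 51, i.e. β/(1−β) ≥ 51.
Equivalently β ≥ 51/(51+1) = 51/52.

51/52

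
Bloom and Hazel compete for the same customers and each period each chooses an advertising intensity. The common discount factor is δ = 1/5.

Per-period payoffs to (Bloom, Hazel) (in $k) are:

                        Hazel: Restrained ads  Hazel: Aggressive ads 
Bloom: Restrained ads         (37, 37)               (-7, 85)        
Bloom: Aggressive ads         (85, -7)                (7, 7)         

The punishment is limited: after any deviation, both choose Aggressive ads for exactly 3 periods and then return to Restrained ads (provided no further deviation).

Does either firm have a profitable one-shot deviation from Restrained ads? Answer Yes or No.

Yes

Comparing payoff streams over the 4 periods until play realigns: cooperate → 37(1+δ+…+δ^3); deviate → 85 + 7(δ+…+δ^3).
Cooperation is sustained iff (37−7)(δ+…+δ^3) ≥ 85−37.
δ+…+δ^3 = 1/5·(1−(1/5)^3)/(1−1/5) = 0.2480, and (85−37)/(37−7) = 1.6000.
0.2480 < 1.6000, so cooperation is not sustainable.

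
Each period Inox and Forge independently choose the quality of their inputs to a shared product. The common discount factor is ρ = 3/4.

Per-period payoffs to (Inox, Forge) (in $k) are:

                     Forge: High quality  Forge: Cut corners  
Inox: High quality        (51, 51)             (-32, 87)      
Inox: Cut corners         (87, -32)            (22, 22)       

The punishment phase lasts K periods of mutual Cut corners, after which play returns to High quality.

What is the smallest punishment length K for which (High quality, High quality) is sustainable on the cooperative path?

2

Need Σ_{k=1}^{K} ρ^k ≥ (87−51)/(51−22) = 1.2414 at ρ = 3/4.
At K = 1 the sum is 0.7500 < 1.2414; at K = 2 it is 1.3125 ≥ 1.2414.
So the minimum punishment length is K = 2.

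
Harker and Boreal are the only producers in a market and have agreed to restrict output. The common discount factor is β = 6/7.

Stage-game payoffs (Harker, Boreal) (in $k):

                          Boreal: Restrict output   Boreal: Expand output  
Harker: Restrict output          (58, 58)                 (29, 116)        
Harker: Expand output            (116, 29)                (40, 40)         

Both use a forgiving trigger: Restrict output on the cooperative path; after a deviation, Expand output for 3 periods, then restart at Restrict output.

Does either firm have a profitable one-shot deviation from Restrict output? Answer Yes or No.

Yes

Comparing payoff streams over the 4 periods until play realigns: cooperate → 58(1+β+…+β^3); deviate → 116 + 40(β+…+β^3).
Cooperation is sustained iff (58−40)(β+…+β^3) ≥ 116−58.
β+…+β^3 = 6/7·(1−(6/7)^3)/(1−6/7) = 2.2216, and (116−58)/(58−40) = 3.2222.
2.2216 < 3.2222, so cooperation is not sustainable.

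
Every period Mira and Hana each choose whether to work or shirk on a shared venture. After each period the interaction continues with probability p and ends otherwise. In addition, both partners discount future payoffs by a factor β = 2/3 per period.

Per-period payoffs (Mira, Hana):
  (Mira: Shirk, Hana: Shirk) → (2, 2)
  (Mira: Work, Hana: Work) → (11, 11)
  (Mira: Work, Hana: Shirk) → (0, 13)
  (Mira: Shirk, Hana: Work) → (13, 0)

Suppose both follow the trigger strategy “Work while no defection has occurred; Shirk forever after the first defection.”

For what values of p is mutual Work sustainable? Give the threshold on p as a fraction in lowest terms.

With continuation probability p and discount β, the effective per-period discount factor is βp.
Grim-trigger IC: βp ≥ (13−11)/(13−2) = 2/11.
So p ≥ (2/11)/(2/3) = 3/11.

3/11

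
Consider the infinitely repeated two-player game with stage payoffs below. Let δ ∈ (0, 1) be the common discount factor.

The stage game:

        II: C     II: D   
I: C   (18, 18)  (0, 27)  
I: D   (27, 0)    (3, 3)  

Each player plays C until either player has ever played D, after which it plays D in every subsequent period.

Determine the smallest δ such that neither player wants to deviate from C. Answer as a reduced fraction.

3/8

18/(1−δ) ≥ 27 + 3δ/(1−δ)
18 ≥ 27 − 24δ
δ ≥ 9/24 = 3/8.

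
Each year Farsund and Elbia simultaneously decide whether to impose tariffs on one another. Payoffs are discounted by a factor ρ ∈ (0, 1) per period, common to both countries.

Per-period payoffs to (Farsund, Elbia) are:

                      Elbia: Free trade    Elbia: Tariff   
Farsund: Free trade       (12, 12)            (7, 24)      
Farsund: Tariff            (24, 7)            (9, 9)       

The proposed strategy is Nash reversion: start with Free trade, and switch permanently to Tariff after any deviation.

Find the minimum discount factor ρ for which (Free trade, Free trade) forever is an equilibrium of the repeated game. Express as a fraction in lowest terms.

Cooperation forever yields 12 each period: 12/(1−ρ).
Deviating yields 24 once, then 9 forever: 24 + 9ρ/(1−ρ).
No profitable deviation requires 12/(1−ρ) ≥ 24 + 9ρ/(1−ρ).
Multiplying by (1−ρ): 12 ≥ 24(1−ρ) + 9ρ = 24 − 15ρ.
So 15ρ ≥ 12, i.e. ρ ≥ 12/15 = 4/5.

4/5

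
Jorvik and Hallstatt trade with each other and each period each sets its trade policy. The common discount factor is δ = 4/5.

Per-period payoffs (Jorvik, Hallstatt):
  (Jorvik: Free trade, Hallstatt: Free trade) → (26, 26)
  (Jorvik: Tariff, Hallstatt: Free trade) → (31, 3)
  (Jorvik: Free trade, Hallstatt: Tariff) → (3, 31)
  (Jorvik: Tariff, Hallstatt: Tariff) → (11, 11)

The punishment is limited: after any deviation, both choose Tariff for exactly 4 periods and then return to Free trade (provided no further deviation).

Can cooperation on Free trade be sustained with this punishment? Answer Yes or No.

Comparing payoff streams over the 5 periods until play realigns: cooperate → 26(1+δ+…+δ^4); deviate → 31 + 11(δ+…+δ^4).
Cooperation is sustained iff (26−11)(δ+…+δ^4) ≥ 31−26.
δ+…+δ^4 = 4/5·(1−(4/5)^4)/(1−4/5) = 2.3616, and (31−26)/(26−11) = 0.3333.
2.3616 ≥ 0.3333, so cooperation is sustainable.

Yes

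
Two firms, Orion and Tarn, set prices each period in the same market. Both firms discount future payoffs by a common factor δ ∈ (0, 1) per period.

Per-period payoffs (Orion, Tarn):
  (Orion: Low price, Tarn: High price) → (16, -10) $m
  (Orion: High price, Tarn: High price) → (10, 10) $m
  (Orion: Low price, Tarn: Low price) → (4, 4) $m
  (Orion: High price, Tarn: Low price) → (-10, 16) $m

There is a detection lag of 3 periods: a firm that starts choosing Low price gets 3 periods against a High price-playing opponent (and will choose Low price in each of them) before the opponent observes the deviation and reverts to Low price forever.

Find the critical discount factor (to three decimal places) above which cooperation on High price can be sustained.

Deviating for the 3 undetected periods gains 16−10 = 6 per period over cooperation, then loses 10−4 = 6 per period forever once punishment starts.
Gain: 6(1 + δ + … + δ^2); loss: 6·δ^3/(1−δ).
No profitable deviation ⇔ 6(1−δ^3) ≤ 6·δ^3, i.e. δ^3 ≥ 6/(6+6) = 1/2.
Hence δ ≥ (1/2)^(1/3) ≈ 0.794.

0.794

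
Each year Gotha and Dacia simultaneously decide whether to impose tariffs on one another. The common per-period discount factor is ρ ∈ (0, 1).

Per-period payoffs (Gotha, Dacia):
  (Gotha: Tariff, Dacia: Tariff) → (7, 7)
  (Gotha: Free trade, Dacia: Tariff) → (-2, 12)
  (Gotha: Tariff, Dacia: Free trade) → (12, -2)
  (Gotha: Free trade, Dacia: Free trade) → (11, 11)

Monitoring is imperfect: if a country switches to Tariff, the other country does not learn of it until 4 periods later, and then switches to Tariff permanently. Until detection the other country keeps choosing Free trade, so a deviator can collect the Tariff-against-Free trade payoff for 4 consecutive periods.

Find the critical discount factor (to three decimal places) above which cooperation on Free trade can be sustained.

A deviator earns 12 for 4 periods, then 7 forever; cooperating earns 11 forever. Multiplying the IC by (1−ρ):
11 ≥ 12(1−ρ^4) + 7ρ^4, so 5·ρ^4 ≥ 1 and ρ^4 ≥ 1/5.
ρ ≥ (1/5)^(1/4) ≈ 0.669.

0.669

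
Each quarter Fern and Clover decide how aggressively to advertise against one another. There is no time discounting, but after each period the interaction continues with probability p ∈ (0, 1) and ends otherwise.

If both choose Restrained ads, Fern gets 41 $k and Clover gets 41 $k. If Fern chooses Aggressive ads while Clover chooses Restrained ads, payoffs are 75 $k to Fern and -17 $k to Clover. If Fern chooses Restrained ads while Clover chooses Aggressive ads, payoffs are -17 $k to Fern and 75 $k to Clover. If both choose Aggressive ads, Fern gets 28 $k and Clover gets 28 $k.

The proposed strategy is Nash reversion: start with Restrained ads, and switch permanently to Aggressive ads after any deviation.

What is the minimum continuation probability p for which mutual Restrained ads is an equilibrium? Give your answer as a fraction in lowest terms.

With no time discounting, the continuation probability p plays the role of the discount factor.
Grim-trigger IC: 41/(1−p) ≥ 75 + 28p/(1−p) ⇒ p ≥ (75−41)/(75−28) = 34/47.

34/47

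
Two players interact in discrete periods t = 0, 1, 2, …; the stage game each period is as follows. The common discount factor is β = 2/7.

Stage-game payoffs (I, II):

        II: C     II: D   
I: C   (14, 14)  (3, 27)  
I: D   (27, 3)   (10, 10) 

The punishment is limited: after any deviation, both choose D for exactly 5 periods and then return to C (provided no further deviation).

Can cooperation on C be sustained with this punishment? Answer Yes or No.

Comparing payoff streams over the 6 periods until play realigns: cooperate → 14(1+β+…+β^5); deviate → 27 + 10(β+…+β^5).
Cooperation is sustained iff (14−10)(β+…+β^5) ≥ 27−14.
β+…+β^5 = 2/7·(1−(2/7)^5)/(1−2/7) = 0.3992, and (27−14)/(14−10) = 3.2500.
0.3992 < 3.2500, so cooperation is not sustainable.

No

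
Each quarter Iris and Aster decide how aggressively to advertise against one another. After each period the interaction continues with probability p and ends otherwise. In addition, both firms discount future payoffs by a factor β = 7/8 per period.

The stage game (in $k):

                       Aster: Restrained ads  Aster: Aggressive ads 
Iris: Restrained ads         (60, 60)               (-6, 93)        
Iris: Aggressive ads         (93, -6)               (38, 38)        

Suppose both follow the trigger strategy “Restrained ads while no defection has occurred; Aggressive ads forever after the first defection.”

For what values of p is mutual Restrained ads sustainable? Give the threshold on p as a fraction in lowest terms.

Expected continuation weight on next period's payoff is β·p = 7/8·p, which plays the role of the discount factor.
Cooperation requires 7/8·p ≥ (93−60)/(93−38) = 3/5, hence p ≥ 24/35.

24/35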